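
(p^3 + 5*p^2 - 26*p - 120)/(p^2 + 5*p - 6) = (p^2 - p - 20)/(p - 1)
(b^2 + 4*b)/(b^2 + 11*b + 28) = b/(b + 7)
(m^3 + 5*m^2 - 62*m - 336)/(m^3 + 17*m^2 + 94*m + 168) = (m - 8)/(m + 4)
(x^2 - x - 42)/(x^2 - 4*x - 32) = (-x^2 + x + 42)/(-x^2 + 4*x + 32)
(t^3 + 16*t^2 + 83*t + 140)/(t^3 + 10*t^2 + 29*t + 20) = (t + 7)/(t + 1)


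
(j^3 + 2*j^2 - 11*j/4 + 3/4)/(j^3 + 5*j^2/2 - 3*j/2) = (j - 1/2)/j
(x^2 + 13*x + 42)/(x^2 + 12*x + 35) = (x + 6)/(x + 5)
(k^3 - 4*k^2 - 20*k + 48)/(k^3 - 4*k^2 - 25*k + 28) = (k^2 - 8*k + 12)/(k^2 - 8*k + 7)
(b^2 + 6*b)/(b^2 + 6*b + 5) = b*(b + 6)/(b^2 + 6*b + 5)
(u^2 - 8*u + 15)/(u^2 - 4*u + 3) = (u - 5)/(u - 1)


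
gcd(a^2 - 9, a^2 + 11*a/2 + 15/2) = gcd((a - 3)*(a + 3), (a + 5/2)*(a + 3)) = a + 3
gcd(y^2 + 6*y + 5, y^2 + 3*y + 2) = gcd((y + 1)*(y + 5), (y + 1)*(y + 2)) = y + 1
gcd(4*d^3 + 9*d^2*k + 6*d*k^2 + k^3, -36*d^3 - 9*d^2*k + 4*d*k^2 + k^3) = 4*d + k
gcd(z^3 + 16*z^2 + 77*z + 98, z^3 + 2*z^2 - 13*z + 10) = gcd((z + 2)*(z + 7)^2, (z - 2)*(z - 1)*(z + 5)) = 1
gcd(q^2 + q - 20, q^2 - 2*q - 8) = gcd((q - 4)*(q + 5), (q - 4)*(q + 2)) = q - 4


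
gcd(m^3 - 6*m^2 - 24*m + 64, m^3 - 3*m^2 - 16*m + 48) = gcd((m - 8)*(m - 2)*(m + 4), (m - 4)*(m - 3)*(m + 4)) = m + 4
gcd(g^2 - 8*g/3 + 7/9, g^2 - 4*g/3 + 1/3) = g - 1/3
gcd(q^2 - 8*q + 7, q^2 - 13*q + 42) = q - 7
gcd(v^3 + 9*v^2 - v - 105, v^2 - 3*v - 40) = v + 5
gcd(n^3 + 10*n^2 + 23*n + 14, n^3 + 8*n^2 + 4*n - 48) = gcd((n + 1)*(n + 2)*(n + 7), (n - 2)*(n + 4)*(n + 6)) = 1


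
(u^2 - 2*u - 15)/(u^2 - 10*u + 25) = (u + 3)/(u - 5)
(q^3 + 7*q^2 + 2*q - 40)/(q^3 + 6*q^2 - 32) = (q + 5)/(q + 4)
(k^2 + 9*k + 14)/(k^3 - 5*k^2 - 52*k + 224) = (k + 2)/(k^2 - 12*k + 32)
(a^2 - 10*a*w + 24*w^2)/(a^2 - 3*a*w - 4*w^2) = (a - 6*w)/(a + w)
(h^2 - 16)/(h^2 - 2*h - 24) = (h - 4)/(h - 6)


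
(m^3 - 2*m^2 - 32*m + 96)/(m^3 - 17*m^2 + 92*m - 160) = (m^2 + 2*m - 24)/(m^2 - 13*m + 40)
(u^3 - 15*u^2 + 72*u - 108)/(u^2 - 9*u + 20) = (u^3 - 15*u^2 + 72*u - 108)/(u^2 - 9*u + 20)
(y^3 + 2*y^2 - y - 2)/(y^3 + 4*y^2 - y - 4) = (y + 2)/(y + 4)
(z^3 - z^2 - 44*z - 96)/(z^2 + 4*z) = z - 5 - 24/z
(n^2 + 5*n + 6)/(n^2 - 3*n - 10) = (n + 3)/(n - 5)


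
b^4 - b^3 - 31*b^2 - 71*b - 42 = (b - 7)*(b + 1)*(b + 2)*(b + 3)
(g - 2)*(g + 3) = g^2 + g - 6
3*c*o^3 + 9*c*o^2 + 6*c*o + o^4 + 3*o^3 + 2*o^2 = o*(3*c + o)*(o + 1)*(o + 2)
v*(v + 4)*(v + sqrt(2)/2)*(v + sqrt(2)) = v^4 + 3*sqrt(2)*v^3/2 + 4*v^3 + v^2 + 6*sqrt(2)*v^2 + 4*v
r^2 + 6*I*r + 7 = (r - I)*(r + 7*I)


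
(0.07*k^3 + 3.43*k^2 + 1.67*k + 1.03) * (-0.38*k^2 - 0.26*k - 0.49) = -0.0266*k^5 - 1.3216*k^4 - 1.5607*k^3 - 2.5063*k^2 - 1.0861*k - 0.5047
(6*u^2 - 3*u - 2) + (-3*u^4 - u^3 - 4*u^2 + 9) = -3*u^4 - u^3 + 2*u^2 - 3*u + 7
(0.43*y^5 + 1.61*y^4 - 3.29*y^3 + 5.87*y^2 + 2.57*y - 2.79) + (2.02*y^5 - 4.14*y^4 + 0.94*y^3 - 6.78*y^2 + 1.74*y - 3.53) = 2.45*y^5 - 2.53*y^4 - 2.35*y^3 - 0.91*y^2 + 4.31*y - 6.32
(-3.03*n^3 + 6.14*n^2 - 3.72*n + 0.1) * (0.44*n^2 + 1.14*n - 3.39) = -1.3332*n^5 - 0.752599999999999*n^4 + 15.6345*n^3 - 25.0114*n^2 + 12.7248*n - 0.339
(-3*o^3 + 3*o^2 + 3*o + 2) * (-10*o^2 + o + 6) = 30*o^5 - 33*o^4 - 45*o^3 + o^2 + 20*o + 12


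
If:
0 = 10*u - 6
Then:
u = 3/5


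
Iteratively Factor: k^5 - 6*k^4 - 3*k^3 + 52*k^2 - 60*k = (k + 3)*(k^4 - 9*k^3 + 24*k^2 - 20*k) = (k - 2)*(k + 3)*(k^3 - 7*k^2 + 10*k) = (k - 5)*(k - 2)*(k + 3)*(k^2 - 2*k) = k*(k - 5)*(k - 2)*(k + 3)*(k - 2)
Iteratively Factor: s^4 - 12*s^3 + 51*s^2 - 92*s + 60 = (s - 3)*(s^3 - 9*s^2 + 24*s - 20) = (s - 3)*(s - 2)*(s^2 - 7*s + 10) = (s - 3)*(s - 2)^2*(s - 5)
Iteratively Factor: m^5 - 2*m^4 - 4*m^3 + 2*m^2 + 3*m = (m)*(m^4 - 2*m^3 - 4*m^2 + 2*m + 3) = m*(m + 1)*(m^3 - 3*m^2 - m + 3) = m*(m + 1)^2*(m^2 - 4*m + 3) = m*(m - 1)*(m + 1)^2*(m - 3)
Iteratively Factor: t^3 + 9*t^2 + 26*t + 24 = (t + 2)*(t^2 + 7*t + 12) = (t + 2)*(t + 3)*(t + 4)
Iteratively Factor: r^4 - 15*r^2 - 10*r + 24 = (r + 3)*(r^3 - 3*r^2 - 6*r + 8) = (r - 4)*(r + 3)*(r^2 + r - 2) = (r - 4)*(r - 1)*(r + 3)*(r + 2)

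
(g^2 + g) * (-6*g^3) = -6*g^5 - 6*g^4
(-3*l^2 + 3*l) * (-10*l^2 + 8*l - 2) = 30*l^4 - 54*l^3 + 30*l^2 - 6*l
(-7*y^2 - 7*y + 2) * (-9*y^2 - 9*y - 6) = 63*y^4 + 126*y^3 + 87*y^2 + 24*y - 12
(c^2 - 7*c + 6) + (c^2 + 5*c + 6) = 2*c^2 - 2*c + 12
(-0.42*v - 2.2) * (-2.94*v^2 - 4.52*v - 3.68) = 1.2348*v^3 + 8.3664*v^2 + 11.4896*v + 8.096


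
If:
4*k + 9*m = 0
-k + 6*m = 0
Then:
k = 0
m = 0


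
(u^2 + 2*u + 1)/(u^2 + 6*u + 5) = (u + 1)/(u + 5)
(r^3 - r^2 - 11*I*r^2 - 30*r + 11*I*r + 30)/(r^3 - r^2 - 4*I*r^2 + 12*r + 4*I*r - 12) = (r - 5*I)/(r + 2*I)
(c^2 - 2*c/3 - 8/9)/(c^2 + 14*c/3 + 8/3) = (c - 4/3)/(c + 4)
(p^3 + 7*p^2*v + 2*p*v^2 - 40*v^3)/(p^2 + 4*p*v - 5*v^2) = (p^2 + 2*p*v - 8*v^2)/(p - v)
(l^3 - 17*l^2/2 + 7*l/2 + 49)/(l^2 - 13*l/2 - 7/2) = (2*l^2 - 3*l - 14)/(2*l + 1)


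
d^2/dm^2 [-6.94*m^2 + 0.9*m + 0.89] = -13.8800000000000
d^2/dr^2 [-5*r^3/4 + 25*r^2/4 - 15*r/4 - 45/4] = 25/2 - 15*r/2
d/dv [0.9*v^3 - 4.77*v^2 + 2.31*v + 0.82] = 2.7*v^2 - 9.54*v + 2.31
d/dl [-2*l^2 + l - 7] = 1 - 4*l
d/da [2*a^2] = 4*a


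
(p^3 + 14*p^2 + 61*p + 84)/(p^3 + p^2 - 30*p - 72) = (p + 7)/(p - 6)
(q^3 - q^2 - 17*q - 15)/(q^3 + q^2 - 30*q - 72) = (q^2 - 4*q - 5)/(q^2 - 2*q - 24)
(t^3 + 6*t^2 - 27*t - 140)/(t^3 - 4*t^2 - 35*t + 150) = (t^2 + 11*t + 28)/(t^2 + t - 30)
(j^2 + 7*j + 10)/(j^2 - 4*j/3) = 3*(j^2 + 7*j + 10)/(j*(3*j - 4))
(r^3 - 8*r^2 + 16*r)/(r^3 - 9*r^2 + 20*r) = (r - 4)/(r - 5)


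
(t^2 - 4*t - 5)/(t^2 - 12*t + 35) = (t + 1)/(t - 7)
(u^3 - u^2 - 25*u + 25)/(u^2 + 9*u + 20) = (u^2 - 6*u + 5)/(u + 4)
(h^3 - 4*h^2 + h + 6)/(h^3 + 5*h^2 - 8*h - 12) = (h - 3)/(h + 6)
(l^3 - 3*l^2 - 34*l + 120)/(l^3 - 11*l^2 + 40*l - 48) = (l^2 + l - 30)/(l^2 - 7*l + 12)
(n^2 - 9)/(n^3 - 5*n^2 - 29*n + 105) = (n + 3)/(n^2 - 2*n - 35)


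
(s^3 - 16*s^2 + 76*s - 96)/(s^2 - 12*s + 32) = (s^2 - 8*s + 12)/(s - 4)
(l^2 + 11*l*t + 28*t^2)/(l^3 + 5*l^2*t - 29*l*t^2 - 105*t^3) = (-l - 4*t)/(-l^2 + 2*l*t + 15*t^2)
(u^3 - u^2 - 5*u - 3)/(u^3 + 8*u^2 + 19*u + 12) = (u^2 - 2*u - 3)/(u^2 + 7*u + 12)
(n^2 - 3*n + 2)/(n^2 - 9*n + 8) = (n - 2)/(n - 8)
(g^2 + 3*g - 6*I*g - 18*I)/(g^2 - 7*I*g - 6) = (g + 3)/(g - I)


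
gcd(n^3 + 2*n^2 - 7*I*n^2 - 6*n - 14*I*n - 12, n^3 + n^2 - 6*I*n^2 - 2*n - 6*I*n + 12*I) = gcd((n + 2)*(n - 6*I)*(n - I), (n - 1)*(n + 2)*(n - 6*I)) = n^2 + n*(2 - 6*I) - 12*I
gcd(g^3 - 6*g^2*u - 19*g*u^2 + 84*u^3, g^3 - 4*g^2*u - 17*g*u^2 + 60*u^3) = -g^2 - g*u + 12*u^2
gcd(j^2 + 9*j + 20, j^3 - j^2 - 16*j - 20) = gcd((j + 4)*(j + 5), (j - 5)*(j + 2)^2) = 1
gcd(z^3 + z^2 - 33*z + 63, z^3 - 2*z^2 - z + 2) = 1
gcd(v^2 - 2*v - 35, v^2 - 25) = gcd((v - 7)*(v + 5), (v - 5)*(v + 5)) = v + 5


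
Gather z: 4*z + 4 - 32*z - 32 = -28*z - 28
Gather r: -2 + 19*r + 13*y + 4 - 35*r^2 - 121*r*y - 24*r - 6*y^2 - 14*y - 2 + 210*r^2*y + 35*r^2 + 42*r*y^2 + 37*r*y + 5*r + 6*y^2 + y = 210*r^2*y + r*(42*y^2 - 84*y)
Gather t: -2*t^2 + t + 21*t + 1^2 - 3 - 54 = -2*t^2 + 22*t - 56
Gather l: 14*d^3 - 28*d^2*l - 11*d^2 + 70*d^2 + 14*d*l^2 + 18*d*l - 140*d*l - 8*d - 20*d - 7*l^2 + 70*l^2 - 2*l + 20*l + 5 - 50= 14*d^3 + 59*d^2 - 28*d + l^2*(14*d + 63) + l*(-28*d^2 - 122*d + 18) - 45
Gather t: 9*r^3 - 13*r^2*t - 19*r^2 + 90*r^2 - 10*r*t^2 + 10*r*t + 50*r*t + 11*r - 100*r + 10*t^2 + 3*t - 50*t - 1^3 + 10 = 9*r^3 + 71*r^2 - 89*r + t^2*(10 - 10*r) + t*(-13*r^2 + 60*r - 47) + 9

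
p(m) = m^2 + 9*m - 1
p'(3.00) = 15.00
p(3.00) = 35.00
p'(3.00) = 15.00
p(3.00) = 35.00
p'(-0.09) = 8.82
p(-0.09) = -1.80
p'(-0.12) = 8.76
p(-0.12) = -2.07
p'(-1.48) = 6.04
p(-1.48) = -12.13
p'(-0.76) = 7.48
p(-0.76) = -7.26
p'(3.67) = 16.34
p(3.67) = 45.50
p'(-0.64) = 7.72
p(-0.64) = -6.35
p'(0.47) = 9.94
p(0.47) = 3.45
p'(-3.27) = 2.46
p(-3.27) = -19.74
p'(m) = 2*m + 9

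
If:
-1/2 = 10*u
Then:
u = -1/20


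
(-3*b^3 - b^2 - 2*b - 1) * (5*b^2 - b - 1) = -15*b^5 - 2*b^4 - 6*b^3 - 2*b^2 + 3*b + 1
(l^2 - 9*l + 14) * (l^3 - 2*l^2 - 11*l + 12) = l^5 - 11*l^4 + 21*l^3 + 83*l^2 - 262*l + 168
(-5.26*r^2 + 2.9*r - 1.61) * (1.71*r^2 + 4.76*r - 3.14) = -8.9946*r^4 - 20.0786*r^3 + 27.5673*r^2 - 16.7696*r + 5.0554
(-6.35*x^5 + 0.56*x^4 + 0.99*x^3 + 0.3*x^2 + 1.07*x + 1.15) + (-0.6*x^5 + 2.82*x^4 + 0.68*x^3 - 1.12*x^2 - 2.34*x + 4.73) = -6.95*x^5 + 3.38*x^4 + 1.67*x^3 - 0.82*x^2 - 1.27*x + 5.88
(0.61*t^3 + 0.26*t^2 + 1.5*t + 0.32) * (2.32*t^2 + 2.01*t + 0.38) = 1.4152*t^5 + 1.8293*t^4 + 4.2344*t^3 + 3.8562*t^2 + 1.2132*t + 0.1216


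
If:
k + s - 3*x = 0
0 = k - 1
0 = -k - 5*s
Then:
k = 1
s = -1/5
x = 4/15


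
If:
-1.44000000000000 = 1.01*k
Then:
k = -1.43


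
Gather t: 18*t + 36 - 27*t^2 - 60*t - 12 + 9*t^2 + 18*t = -18*t^2 - 24*t + 24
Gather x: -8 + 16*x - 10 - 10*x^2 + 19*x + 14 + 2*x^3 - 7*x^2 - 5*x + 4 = 2*x^3 - 17*x^2 + 30*x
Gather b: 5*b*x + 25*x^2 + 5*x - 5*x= 5*b*x + 25*x^2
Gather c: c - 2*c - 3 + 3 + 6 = 6 - c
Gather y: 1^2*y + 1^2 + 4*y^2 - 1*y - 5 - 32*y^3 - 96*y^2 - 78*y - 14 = -32*y^3 - 92*y^2 - 78*y - 18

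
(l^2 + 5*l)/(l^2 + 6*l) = (l + 5)/(l + 6)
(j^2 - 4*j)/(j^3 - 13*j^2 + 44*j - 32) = j/(j^2 - 9*j + 8)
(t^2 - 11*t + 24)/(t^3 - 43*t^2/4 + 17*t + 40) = 4*(t - 3)/(4*t^2 - 11*t - 20)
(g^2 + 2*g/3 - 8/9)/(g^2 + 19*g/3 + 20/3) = (g - 2/3)/(g + 5)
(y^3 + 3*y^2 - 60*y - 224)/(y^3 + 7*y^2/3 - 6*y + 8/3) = 3*(y^2 - y - 56)/(3*y^2 - 5*y + 2)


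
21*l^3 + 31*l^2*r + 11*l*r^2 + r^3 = (l + r)*(3*l + r)*(7*l + r)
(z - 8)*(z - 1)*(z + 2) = z^3 - 7*z^2 - 10*z + 16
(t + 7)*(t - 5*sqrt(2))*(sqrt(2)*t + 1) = sqrt(2)*t^3 - 9*t^2 + 7*sqrt(2)*t^2 - 63*t - 5*sqrt(2)*t - 35*sqrt(2)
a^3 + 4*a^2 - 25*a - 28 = (a - 4)*(a + 1)*(a + 7)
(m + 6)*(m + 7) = m^2 + 13*m + 42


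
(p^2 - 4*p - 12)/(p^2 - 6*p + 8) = (p^2 - 4*p - 12)/(p^2 - 6*p + 8)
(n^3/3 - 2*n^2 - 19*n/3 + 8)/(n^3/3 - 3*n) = (n^2 - 9*n + 8)/(n*(n - 3))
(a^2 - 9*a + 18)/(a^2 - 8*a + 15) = (a - 6)/(a - 5)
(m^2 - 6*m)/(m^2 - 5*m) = (m - 6)/(m - 5)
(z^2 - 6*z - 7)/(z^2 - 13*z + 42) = (z + 1)/(z - 6)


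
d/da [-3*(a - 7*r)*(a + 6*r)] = -6*a + 3*r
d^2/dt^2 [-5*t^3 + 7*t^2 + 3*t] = 14 - 30*t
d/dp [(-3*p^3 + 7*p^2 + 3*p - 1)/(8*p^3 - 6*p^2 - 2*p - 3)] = (-38*p^4 - 36*p^3 + 55*p^2 - 54*p - 11)/(64*p^6 - 96*p^5 + 4*p^4 - 24*p^3 + 40*p^2 + 12*p + 9)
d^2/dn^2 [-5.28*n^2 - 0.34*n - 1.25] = -10.5600000000000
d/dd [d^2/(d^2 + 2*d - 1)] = 2*d*(d - 1)/(d^4 + 4*d^3 + 2*d^2 - 4*d + 1)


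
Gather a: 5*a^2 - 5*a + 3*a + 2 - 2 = 5*a^2 - 2*a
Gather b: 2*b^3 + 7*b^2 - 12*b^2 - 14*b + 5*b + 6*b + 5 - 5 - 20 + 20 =2*b^3 - 5*b^2 - 3*b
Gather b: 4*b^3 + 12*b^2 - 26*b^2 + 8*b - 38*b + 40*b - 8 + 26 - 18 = 4*b^3 - 14*b^2 + 10*b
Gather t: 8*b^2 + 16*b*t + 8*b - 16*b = 8*b^2 + 16*b*t - 8*b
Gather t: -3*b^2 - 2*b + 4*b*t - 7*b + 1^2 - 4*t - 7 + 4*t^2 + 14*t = -3*b^2 - 9*b + 4*t^2 + t*(4*b + 10) - 6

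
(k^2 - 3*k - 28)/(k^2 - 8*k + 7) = (k + 4)/(k - 1)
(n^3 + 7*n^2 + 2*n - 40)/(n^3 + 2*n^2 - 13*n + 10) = (n + 4)/(n - 1)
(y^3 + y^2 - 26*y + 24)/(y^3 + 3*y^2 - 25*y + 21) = (y^2 + 2*y - 24)/(y^2 + 4*y - 21)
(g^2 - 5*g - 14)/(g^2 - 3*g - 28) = (g + 2)/(g + 4)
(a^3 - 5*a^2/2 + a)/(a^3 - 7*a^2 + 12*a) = (a^2 - 5*a/2 + 1)/(a^2 - 7*a + 12)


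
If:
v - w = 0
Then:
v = w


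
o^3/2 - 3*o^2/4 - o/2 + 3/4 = (o/2 + 1/2)*(o - 3/2)*(o - 1)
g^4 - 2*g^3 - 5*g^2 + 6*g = g*(g - 3)*(g - 1)*(g + 2)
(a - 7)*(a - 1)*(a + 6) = a^3 - 2*a^2 - 41*a + 42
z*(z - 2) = z^2 - 2*z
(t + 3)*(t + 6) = t^2 + 9*t + 18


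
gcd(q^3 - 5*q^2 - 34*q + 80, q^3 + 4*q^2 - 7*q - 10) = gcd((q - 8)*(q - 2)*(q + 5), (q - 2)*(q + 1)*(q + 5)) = q^2 + 3*q - 10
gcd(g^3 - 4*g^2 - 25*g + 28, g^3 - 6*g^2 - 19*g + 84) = g^2 - 3*g - 28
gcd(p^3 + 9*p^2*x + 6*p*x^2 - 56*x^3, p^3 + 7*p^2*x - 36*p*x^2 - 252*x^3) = p + 7*x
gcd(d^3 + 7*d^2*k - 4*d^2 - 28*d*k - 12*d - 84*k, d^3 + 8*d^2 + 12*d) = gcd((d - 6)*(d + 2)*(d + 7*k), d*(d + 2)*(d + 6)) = d + 2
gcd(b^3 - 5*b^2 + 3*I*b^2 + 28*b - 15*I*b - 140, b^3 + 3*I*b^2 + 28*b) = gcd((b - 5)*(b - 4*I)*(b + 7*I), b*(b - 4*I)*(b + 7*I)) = b^2 + 3*I*b + 28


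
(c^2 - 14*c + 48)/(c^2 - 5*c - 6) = (c - 8)/(c + 1)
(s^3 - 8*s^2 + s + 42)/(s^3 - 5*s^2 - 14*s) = (s - 3)/s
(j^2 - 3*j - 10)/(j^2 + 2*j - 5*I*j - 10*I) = (j - 5)/(j - 5*I)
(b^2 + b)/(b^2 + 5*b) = (b + 1)/(b + 5)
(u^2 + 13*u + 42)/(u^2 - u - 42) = (u + 7)/(u - 7)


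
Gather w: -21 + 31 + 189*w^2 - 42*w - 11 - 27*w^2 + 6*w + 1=162*w^2 - 36*w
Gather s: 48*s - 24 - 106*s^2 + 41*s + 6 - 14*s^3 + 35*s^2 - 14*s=-14*s^3 - 71*s^2 + 75*s - 18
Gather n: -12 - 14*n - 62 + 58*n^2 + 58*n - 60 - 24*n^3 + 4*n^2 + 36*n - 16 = -24*n^3 + 62*n^2 + 80*n - 150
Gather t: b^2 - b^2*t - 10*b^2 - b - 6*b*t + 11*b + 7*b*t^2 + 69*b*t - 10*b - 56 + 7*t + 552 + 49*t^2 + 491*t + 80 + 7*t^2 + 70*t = -9*b^2 + t^2*(7*b + 56) + t*(-b^2 + 63*b + 568) + 576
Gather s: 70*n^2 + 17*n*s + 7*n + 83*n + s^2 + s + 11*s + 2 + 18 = 70*n^2 + 90*n + s^2 + s*(17*n + 12) + 20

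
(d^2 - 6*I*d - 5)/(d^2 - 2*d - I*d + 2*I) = (d - 5*I)/(d - 2)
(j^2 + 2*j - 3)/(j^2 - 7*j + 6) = (j + 3)/(j - 6)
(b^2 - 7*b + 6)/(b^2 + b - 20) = (b^2 - 7*b + 6)/(b^2 + b - 20)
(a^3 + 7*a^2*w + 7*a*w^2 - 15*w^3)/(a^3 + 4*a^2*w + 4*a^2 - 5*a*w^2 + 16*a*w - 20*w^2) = (a + 3*w)/(a + 4)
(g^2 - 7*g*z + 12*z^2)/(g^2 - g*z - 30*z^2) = (-g^2 + 7*g*z - 12*z^2)/(-g^2 + g*z + 30*z^2)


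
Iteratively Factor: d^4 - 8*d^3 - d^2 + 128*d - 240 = (d - 3)*(d^3 - 5*d^2 - 16*d + 80) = (d - 3)*(d + 4)*(d^2 - 9*d + 20) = (d - 5)*(d - 3)*(d + 4)*(d - 4)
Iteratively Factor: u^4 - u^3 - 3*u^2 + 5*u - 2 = (u - 1)*(u^3 - 3*u + 2) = (u - 1)^2*(u^2 + u - 2) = (u - 1)^2*(u + 2)*(u - 1)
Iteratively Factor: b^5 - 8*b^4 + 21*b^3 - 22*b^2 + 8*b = (b - 1)*(b^4 - 7*b^3 + 14*b^2 - 8*b) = (b - 2)*(b - 1)*(b^3 - 5*b^2 + 4*b) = (b - 4)*(b - 2)*(b - 1)*(b^2 - b) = (b - 4)*(b - 2)*(b - 1)^2*(b)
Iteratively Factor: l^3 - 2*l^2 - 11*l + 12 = (l - 4)*(l^2 + 2*l - 3) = (l - 4)*(l + 3)*(l - 1)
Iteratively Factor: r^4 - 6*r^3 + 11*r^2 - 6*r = (r)*(r^3 - 6*r^2 + 11*r - 6) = r*(r - 3)*(r^2 - 3*r + 2) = r*(r - 3)*(r - 2)*(r - 1)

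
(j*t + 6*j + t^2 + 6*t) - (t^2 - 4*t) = j*t + 6*j + 10*t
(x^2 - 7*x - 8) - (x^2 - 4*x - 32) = 24 - 3*x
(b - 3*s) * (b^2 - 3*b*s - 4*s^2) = b^3 - 6*b^2*s + 5*b*s^2 + 12*s^3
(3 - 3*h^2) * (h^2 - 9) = -3*h^4 + 30*h^2 - 27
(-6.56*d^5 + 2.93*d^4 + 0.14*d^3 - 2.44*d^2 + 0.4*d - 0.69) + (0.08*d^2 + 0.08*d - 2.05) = -6.56*d^5 + 2.93*d^4 + 0.14*d^3 - 2.36*d^2 + 0.48*d - 2.74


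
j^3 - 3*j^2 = j^2*(j - 3)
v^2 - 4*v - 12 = (v - 6)*(v + 2)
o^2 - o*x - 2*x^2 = (o - 2*x)*(o + x)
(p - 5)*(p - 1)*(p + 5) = p^3 - p^2 - 25*p + 25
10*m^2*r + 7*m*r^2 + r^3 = r*(2*m + r)*(5*m + r)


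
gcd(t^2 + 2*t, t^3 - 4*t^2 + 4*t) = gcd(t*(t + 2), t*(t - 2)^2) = t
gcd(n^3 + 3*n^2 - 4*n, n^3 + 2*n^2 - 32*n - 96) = n + 4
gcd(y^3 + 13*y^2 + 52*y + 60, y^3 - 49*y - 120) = y + 5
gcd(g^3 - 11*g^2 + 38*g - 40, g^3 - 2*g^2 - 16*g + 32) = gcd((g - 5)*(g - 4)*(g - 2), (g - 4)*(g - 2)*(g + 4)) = g^2 - 6*g + 8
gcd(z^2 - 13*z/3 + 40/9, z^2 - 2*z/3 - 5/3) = z - 5/3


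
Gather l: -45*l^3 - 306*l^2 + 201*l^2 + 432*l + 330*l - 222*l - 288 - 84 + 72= -45*l^3 - 105*l^2 + 540*l - 300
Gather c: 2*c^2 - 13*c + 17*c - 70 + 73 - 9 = 2*c^2 + 4*c - 6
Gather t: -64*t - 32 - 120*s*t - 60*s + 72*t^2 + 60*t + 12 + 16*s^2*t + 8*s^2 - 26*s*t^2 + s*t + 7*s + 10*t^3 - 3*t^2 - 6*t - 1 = 8*s^2 - 53*s + 10*t^3 + t^2*(69 - 26*s) + t*(16*s^2 - 119*s - 10) - 21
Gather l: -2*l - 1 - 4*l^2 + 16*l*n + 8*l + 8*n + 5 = -4*l^2 + l*(16*n + 6) + 8*n + 4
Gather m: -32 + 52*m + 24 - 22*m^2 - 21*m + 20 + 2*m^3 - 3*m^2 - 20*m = 2*m^3 - 25*m^2 + 11*m + 12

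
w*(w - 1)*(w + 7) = w^3 + 6*w^2 - 7*w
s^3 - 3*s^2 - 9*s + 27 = (s - 3)^2*(s + 3)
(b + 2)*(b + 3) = b^2 + 5*b + 6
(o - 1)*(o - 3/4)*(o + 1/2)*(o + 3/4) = o^4 - o^3/2 - 17*o^2/16 + 9*o/32 + 9/32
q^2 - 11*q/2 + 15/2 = (q - 3)*(q - 5/2)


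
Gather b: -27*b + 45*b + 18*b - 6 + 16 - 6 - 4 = 36*b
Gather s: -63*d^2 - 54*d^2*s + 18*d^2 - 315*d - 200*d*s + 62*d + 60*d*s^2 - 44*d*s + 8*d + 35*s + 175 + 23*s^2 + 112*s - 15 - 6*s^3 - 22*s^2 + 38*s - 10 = -45*d^2 - 245*d - 6*s^3 + s^2*(60*d + 1) + s*(-54*d^2 - 244*d + 185) + 150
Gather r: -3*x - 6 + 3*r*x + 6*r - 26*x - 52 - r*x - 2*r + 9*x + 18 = r*(2*x + 4) - 20*x - 40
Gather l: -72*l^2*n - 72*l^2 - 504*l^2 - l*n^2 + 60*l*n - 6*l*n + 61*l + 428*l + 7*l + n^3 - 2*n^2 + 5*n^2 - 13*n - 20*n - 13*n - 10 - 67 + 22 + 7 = l^2*(-72*n - 576) + l*(-n^2 + 54*n + 496) + n^3 + 3*n^2 - 46*n - 48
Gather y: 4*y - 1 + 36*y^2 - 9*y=36*y^2 - 5*y - 1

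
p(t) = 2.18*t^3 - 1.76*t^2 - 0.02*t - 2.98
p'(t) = 6.54*t^2 - 3.52*t - 0.02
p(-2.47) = -46.52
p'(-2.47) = 48.57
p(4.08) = 115.70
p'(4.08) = 94.49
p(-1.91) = -24.55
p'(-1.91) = 30.56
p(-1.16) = -8.73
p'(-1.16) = 12.86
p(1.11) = -2.19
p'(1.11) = 4.13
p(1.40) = -0.48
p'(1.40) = 7.87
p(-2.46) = -46.04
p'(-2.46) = 48.22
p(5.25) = 263.86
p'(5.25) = 161.76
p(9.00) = 1443.50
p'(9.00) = 498.04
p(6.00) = 404.42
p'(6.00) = 214.30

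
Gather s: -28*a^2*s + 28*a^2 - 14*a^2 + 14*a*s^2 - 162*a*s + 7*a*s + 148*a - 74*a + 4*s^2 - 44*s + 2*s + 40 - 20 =14*a^2 + 74*a + s^2*(14*a + 4) + s*(-28*a^2 - 155*a - 42) + 20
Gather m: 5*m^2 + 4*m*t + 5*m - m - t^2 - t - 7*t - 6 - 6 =5*m^2 + m*(4*t + 4) - t^2 - 8*t - 12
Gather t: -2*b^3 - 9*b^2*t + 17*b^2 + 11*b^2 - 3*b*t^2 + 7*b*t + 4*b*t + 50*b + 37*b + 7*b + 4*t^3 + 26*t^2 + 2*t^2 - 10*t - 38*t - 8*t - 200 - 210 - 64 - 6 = -2*b^3 + 28*b^2 + 94*b + 4*t^3 + t^2*(28 - 3*b) + t*(-9*b^2 + 11*b - 56) - 480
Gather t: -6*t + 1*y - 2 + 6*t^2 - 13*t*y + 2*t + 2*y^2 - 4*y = 6*t^2 + t*(-13*y - 4) + 2*y^2 - 3*y - 2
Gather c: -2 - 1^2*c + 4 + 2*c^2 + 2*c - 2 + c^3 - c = c^3 + 2*c^2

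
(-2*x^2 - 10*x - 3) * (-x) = 2*x^3 + 10*x^2 + 3*x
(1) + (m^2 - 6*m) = m^2 - 6*m + 1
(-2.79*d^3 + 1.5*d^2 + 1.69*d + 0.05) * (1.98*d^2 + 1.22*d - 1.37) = -5.5242*d^5 - 0.4338*d^4 + 8.9985*d^3 + 0.1058*d^2 - 2.2543*d - 0.0685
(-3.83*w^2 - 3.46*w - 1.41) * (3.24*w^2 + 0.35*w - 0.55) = -12.4092*w^4 - 12.5509*w^3 - 3.6729*w^2 + 1.4095*w + 0.7755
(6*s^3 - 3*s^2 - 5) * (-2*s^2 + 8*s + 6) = -12*s^5 + 54*s^4 + 12*s^3 - 8*s^2 - 40*s - 30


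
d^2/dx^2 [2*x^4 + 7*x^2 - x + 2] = 24*x^2 + 14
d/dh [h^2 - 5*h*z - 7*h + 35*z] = 2*h - 5*z - 7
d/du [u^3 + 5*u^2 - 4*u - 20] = 3*u^2 + 10*u - 4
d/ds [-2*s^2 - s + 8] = -4*s - 1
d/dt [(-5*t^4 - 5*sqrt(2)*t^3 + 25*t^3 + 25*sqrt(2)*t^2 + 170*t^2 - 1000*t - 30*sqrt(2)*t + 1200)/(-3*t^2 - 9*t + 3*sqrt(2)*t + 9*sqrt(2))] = 10*(t^5 - sqrt(2)*t^4 + 2*t^4 - 17*t^3 + 2*sqrt(2)*t^3 - 155*t^2 + 29*sqrt(2)*t^2 + 102*sqrt(2)*t + 270*t - 420*sqrt(2) + 342)/(3*(t^4 - 2*sqrt(2)*t^3 + 6*t^3 - 12*sqrt(2)*t^2 + 11*t^2 - 18*sqrt(2)*t + 12*t + 18))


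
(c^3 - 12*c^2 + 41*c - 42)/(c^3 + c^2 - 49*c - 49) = (c^2 - 5*c + 6)/(c^2 + 8*c + 7)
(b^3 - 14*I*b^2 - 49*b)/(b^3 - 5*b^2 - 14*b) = (-b^2 + 14*I*b + 49)/(-b^2 + 5*b + 14)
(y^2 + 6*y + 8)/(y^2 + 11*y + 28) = (y + 2)/(y + 7)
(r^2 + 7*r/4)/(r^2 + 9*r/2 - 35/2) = r*(4*r + 7)/(2*(2*r^2 + 9*r - 35))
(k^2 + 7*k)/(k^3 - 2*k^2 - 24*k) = (k + 7)/(k^2 - 2*k - 24)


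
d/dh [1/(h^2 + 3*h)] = (-2*h - 3)/(h^2*(h + 3)^2)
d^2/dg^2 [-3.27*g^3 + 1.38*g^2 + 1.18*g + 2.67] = 2.76 - 19.62*g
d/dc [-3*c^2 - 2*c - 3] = -6*c - 2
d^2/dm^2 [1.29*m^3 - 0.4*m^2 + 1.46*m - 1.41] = 7.74*m - 0.8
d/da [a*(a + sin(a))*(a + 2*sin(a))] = 3*a^2*cos(a) + 3*a^2 + 6*a*sin(a) + 2*a*sin(2*a) + 2*sin(a)^2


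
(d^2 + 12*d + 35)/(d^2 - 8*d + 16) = (d^2 + 12*d + 35)/(d^2 - 8*d + 16)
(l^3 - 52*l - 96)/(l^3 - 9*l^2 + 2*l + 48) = (l + 6)/(l - 3)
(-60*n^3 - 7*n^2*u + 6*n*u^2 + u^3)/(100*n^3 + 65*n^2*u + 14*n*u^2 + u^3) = (-3*n + u)/(5*n + u)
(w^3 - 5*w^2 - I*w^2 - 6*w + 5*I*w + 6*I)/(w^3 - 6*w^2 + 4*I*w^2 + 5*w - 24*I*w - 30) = (w + 1)/(w + 5*I)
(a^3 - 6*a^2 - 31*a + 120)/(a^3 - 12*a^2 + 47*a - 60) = (a^2 - 3*a - 40)/(a^2 - 9*a + 20)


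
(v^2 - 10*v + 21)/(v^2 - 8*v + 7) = (v - 3)/(v - 1)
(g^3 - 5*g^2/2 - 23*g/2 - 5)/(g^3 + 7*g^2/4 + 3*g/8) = 4*(2*g^3 - 5*g^2 - 23*g - 10)/(g*(8*g^2 + 14*g + 3))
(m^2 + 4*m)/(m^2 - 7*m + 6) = m*(m + 4)/(m^2 - 7*m + 6)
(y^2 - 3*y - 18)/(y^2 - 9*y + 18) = (y + 3)/(y - 3)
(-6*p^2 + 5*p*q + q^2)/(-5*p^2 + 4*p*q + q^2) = (6*p + q)/(5*p + q)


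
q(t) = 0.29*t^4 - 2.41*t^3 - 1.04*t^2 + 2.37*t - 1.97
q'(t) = 1.16*t^3 - 7.23*t^2 - 2.08*t + 2.37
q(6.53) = -174.60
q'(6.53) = 3.49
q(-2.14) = 17.90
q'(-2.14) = -37.66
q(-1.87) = 9.27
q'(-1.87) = -26.61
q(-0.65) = -3.24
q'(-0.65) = 0.35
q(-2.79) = 53.23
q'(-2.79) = -73.30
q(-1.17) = -1.76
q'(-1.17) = -6.95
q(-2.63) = 42.32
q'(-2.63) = -63.27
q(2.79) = -38.22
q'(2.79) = -34.52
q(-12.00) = 9997.75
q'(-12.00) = -3018.27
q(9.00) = 80.92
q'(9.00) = 243.66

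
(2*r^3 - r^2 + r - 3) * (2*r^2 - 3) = 4*r^5 - 2*r^4 - 4*r^3 - 3*r^2 - 3*r + 9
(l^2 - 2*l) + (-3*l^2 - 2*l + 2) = -2*l^2 - 4*l + 2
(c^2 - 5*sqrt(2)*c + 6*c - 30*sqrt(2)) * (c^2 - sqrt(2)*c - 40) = c^4 - 6*sqrt(2)*c^3 + 6*c^3 - 36*sqrt(2)*c^2 - 30*c^2 - 180*c + 200*sqrt(2)*c + 1200*sqrt(2)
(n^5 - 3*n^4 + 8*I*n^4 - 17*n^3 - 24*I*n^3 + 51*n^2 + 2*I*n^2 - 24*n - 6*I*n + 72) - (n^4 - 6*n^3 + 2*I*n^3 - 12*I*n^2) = n^5 - 4*n^4 + 8*I*n^4 - 11*n^3 - 26*I*n^3 + 51*n^2 + 14*I*n^2 - 24*n - 6*I*n + 72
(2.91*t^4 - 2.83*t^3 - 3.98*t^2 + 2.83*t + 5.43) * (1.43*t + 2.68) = 4.1613*t^5 + 3.7519*t^4 - 13.2758*t^3 - 6.6195*t^2 + 15.3493*t + 14.5524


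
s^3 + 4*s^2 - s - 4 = (s - 1)*(s + 1)*(s + 4)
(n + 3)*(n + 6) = n^2 + 9*n + 18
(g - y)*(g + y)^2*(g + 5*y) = g^4 + 6*g^3*y + 4*g^2*y^2 - 6*g*y^3 - 5*y^4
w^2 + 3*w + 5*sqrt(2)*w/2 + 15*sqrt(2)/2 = (w + 3)*(w + 5*sqrt(2)/2)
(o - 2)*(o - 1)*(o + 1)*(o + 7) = o^4 + 5*o^3 - 15*o^2 - 5*o + 14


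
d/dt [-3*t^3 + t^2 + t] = -9*t^2 + 2*t + 1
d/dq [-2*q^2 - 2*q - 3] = -4*q - 2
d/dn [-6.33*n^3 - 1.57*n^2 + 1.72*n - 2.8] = -18.99*n^2 - 3.14*n + 1.72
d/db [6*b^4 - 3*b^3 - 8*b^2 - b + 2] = 24*b^3 - 9*b^2 - 16*b - 1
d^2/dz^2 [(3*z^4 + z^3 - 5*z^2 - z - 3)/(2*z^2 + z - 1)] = 6*(4*z^6 + 6*z^5 - 3*z^4 - 5*z^3 - 17*z^2 - 7*z - 5)/(8*z^6 + 12*z^5 - 6*z^4 - 11*z^3 + 3*z^2 + 3*z - 1)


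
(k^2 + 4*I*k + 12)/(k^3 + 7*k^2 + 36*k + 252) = (k - 2*I)/(k^2 + k*(7 - 6*I) - 42*I)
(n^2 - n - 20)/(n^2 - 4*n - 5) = (n + 4)/(n + 1)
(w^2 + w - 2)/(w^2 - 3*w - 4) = (-w^2 - w + 2)/(-w^2 + 3*w + 4)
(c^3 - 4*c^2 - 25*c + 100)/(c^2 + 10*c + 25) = (c^2 - 9*c + 20)/(c + 5)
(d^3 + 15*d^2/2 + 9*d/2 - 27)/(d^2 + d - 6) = (d^2 + 9*d/2 - 9)/(d - 2)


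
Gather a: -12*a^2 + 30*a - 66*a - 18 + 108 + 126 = -12*a^2 - 36*a + 216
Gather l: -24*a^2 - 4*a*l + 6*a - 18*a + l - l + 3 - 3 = -24*a^2 - 4*a*l - 12*a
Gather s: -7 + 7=0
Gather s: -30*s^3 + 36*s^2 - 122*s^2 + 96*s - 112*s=-30*s^3 - 86*s^2 - 16*s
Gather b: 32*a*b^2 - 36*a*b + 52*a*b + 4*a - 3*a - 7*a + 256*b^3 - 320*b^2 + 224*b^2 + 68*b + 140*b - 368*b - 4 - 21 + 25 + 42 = -6*a + 256*b^3 + b^2*(32*a - 96) + b*(16*a - 160) + 42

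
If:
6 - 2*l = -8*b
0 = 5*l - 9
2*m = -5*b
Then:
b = -3/10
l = 9/5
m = 3/4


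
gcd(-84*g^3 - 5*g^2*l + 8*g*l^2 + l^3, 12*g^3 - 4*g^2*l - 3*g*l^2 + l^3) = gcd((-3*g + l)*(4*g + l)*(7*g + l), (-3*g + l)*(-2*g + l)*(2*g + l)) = 3*g - l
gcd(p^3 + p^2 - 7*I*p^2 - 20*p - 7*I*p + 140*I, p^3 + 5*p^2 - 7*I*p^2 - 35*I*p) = p^2 + p*(5 - 7*I) - 35*I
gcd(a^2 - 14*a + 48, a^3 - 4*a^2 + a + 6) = 1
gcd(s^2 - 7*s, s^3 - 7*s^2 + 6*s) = s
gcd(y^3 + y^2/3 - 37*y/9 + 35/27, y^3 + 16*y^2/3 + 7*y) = y + 7/3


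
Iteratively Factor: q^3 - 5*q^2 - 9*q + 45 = (q + 3)*(q^2 - 8*q + 15) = (q - 3)*(q + 3)*(q - 5)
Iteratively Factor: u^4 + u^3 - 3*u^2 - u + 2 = (u + 1)*(u^3 - 3*u + 2) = (u - 1)*(u + 1)*(u^2 + u - 2) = (u - 1)*(u + 1)*(u + 2)*(u - 1)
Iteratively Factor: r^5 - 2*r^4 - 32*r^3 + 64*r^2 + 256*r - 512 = (r - 4)*(r^4 + 2*r^3 - 24*r^2 - 32*r + 128) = (r - 4)*(r + 4)*(r^3 - 2*r^2 - 16*r + 32) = (r - 4)*(r - 2)*(r + 4)*(r^2 - 16) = (r - 4)*(r - 2)*(r + 4)^2*(r - 4)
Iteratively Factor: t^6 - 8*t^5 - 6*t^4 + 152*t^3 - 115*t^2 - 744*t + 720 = (t + 3)*(t^5 - 11*t^4 + 27*t^3 + 71*t^2 - 328*t + 240) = (t - 4)*(t + 3)*(t^4 - 7*t^3 - t^2 + 67*t - 60) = (t - 4)*(t + 3)^2*(t^3 - 10*t^2 + 29*t - 20) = (t - 5)*(t - 4)*(t + 3)^2*(t^2 - 5*t + 4) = (t - 5)*(t - 4)*(t - 1)*(t + 3)^2*(t - 4)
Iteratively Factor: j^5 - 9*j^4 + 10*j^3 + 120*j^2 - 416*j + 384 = (j - 4)*(j^4 - 5*j^3 - 10*j^2 + 80*j - 96) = (j - 4)*(j - 2)*(j^3 - 3*j^2 - 16*j + 48) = (j - 4)*(j - 3)*(j - 2)*(j^2 - 16) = (j - 4)*(j - 3)*(j - 2)*(j + 4)*(j - 4)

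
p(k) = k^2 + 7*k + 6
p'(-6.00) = -5.00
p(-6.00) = 0.00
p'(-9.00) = -11.00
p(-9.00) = 24.00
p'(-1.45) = 4.10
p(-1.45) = -2.05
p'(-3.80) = -0.60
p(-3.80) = -6.16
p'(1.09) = 9.18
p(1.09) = 14.82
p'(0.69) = 8.38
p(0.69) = 11.31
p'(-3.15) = 0.70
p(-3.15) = -6.13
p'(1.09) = 9.18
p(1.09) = 14.82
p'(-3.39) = 0.22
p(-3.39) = -6.24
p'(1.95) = 10.90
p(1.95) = 23.45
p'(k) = 2*k + 7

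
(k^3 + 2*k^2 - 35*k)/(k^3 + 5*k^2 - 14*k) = (k - 5)/(k - 2)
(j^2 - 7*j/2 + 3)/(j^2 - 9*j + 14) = (j - 3/2)/(j - 7)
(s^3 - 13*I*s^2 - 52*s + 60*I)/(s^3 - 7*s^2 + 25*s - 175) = (s^2 - 8*I*s - 12)/(s^2 + s*(-7 + 5*I) - 35*I)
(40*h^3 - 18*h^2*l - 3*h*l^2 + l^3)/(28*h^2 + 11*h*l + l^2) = (10*h^2 - 7*h*l + l^2)/(7*h + l)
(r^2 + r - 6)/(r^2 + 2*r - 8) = (r + 3)/(r + 4)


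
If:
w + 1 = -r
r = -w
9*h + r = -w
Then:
No Solution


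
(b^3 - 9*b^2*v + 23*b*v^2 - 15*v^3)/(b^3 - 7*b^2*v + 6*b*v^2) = (-b^2 + 8*b*v - 15*v^2)/(b*(-b + 6*v))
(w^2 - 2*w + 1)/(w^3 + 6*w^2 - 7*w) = (w - 1)/(w*(w + 7))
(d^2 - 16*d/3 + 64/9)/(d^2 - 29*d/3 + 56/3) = (d - 8/3)/(d - 7)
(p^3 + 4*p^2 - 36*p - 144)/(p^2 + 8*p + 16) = (p^2 - 36)/(p + 4)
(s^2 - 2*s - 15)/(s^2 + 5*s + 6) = (s - 5)/(s + 2)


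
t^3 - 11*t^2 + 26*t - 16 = (t - 8)*(t - 2)*(t - 1)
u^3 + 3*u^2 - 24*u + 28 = (u - 2)^2*(u + 7)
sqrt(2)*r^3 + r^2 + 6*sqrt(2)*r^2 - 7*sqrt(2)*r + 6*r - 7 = (r - 1)*(r + 7)*(sqrt(2)*r + 1)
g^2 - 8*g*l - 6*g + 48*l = (g - 6)*(g - 8*l)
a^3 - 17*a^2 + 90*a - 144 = (a - 8)*(a - 6)*(a - 3)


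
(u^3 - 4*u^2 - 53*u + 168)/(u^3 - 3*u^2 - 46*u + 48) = (u^2 + 4*u - 21)/(u^2 + 5*u - 6)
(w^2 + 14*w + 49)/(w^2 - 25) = (w^2 + 14*w + 49)/(w^2 - 25)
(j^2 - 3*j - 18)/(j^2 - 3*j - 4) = (-j^2 + 3*j + 18)/(-j^2 + 3*j + 4)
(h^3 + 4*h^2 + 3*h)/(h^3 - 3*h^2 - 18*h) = (h + 1)/(h - 6)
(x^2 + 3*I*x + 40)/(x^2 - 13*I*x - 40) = (x + 8*I)/(x - 8*I)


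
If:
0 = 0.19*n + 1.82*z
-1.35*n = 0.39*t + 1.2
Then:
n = -9.57894736842105*z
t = 33.1578947368421*z - 3.07692307692308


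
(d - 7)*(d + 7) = d^2 - 49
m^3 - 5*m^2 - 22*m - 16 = (m - 8)*(m + 1)*(m + 2)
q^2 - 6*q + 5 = (q - 5)*(q - 1)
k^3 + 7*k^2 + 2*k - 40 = (k - 2)*(k + 4)*(k + 5)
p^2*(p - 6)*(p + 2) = p^4 - 4*p^3 - 12*p^2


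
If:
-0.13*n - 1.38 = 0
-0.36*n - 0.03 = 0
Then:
No Solution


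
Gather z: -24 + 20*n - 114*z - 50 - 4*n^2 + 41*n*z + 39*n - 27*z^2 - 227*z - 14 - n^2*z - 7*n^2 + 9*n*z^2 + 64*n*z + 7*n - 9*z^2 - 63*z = -11*n^2 + 66*n + z^2*(9*n - 36) + z*(-n^2 + 105*n - 404) - 88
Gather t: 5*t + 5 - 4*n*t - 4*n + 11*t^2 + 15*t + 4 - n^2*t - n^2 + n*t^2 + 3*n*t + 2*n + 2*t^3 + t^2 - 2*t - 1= -n^2 - 2*n + 2*t^3 + t^2*(n + 12) + t*(-n^2 - n + 18) + 8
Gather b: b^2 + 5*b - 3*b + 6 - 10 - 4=b^2 + 2*b - 8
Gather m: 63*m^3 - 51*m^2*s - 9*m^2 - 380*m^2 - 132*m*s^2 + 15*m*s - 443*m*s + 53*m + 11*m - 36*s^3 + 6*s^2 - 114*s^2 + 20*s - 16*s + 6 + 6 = 63*m^3 + m^2*(-51*s - 389) + m*(-132*s^2 - 428*s + 64) - 36*s^3 - 108*s^2 + 4*s + 12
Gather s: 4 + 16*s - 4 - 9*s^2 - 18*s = -9*s^2 - 2*s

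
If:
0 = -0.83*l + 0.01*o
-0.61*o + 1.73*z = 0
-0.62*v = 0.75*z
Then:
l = 0.0341694647442228*z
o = 2.83606557377049*z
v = -1.20967741935484*z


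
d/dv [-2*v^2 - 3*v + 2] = -4*v - 3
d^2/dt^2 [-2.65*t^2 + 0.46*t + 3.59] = -5.30000000000000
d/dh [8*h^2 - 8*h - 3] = 16*h - 8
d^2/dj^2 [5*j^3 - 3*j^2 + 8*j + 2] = 30*j - 6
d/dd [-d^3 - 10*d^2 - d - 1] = -3*d^2 - 20*d - 1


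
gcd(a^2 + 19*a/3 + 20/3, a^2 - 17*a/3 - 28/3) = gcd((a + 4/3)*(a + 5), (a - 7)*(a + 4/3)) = a + 4/3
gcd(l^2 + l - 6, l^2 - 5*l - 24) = l + 3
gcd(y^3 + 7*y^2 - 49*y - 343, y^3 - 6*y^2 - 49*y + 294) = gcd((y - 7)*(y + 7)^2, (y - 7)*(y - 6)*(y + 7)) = y^2 - 49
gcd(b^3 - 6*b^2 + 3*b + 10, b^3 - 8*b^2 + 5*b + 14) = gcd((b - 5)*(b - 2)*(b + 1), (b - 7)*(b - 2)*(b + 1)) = b^2 - b - 2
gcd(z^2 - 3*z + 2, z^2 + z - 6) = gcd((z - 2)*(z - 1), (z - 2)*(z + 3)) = z - 2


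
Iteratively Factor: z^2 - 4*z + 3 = (z - 3)*(z - 1)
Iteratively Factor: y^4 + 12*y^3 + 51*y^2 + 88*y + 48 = (y + 1)*(y^3 + 11*y^2 + 40*y + 48) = (y + 1)*(y + 4)*(y^2 + 7*y + 12) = (y + 1)*(y + 3)*(y + 4)*(y + 4)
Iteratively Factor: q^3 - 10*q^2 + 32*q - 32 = (q - 2)*(q^2 - 8*q + 16) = (q - 4)*(q - 2)*(q - 4)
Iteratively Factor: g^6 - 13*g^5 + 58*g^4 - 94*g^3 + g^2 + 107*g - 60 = (g - 3)*(g^5 - 10*g^4 + 28*g^3 - 10*g^2 - 29*g + 20) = (g - 3)*(g + 1)*(g^4 - 11*g^3 + 39*g^2 - 49*g + 20) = (g - 3)*(g - 1)*(g + 1)*(g^3 - 10*g^2 + 29*g - 20) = (g - 4)*(g - 3)*(g - 1)*(g + 1)*(g^2 - 6*g + 5) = (g - 5)*(g - 4)*(g - 3)*(g - 1)*(g + 1)*(g - 1)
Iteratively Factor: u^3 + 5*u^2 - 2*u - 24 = (u + 3)*(u^2 + 2*u - 8) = (u + 3)*(u + 4)*(u - 2)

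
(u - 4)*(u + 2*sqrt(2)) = u^2 - 4*u + 2*sqrt(2)*u - 8*sqrt(2)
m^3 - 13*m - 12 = (m - 4)*(m + 1)*(m + 3)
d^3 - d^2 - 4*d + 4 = (d - 2)*(d - 1)*(d + 2)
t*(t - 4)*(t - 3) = t^3 - 7*t^2 + 12*t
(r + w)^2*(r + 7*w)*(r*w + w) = r^4*w + 9*r^3*w^2 + r^3*w + 15*r^2*w^3 + 9*r^2*w^2 + 7*r*w^4 + 15*r*w^3 + 7*w^4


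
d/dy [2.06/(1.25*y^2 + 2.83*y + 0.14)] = (-5.15*y - 5.8298)/(1.25*y^2 + 2.83*y + 0.14)^2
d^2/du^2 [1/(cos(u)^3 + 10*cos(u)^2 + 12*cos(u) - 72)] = (-18*sin(u)^4 + 164*sin(u)^2 - 19*cos(u) - cos(3*u) - 50)/(2*(cos(u) - 2)^3*(cos(u) + 6)^4)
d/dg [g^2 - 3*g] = 2*g - 3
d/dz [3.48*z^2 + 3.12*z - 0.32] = 6.96*z + 3.12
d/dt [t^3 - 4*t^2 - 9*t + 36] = 3*t^2 - 8*t - 9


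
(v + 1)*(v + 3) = v^2 + 4*v + 3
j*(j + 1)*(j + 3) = j^3 + 4*j^2 + 3*j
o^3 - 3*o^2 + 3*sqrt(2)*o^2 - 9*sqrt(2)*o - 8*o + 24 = (o - 3)*(o - sqrt(2))*(o + 4*sqrt(2))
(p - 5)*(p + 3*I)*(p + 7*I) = p^3 - 5*p^2 + 10*I*p^2 - 21*p - 50*I*p + 105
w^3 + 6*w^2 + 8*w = w*(w + 2)*(w + 4)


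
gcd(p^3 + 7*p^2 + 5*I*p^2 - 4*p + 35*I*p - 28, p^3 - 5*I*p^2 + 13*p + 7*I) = p + I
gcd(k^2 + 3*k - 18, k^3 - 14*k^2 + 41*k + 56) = 1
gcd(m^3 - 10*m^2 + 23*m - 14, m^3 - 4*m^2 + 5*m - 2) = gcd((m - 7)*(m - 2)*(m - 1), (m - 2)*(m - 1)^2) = m^2 - 3*m + 2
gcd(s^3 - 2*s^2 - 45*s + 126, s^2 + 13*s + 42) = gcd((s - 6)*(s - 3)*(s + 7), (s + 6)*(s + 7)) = s + 7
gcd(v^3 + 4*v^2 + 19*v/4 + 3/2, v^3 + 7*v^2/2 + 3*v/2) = v + 1/2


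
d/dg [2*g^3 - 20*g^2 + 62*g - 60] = 6*g^2 - 40*g + 62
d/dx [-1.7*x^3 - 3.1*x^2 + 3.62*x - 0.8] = -5.1*x^2 - 6.2*x + 3.62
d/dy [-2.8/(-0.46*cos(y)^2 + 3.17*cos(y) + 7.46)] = (2.576*cos(y) - 8.876)*sin(y)/(-0.46*cos(y)^2 + 3.17*cos(y) + 7.46)^2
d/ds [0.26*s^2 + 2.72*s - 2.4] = 0.52*s + 2.72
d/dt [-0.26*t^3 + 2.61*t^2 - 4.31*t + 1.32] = -0.78*t^2 + 5.22*t - 4.31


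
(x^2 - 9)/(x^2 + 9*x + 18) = (x - 3)/(x + 6)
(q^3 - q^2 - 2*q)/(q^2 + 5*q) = (q^2 - q - 2)/(q + 5)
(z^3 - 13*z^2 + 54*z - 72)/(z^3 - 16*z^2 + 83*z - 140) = (z^2 - 9*z + 18)/(z^2 - 12*z + 35)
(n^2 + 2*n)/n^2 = (n + 2)/n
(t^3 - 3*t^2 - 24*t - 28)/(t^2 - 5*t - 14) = t + 2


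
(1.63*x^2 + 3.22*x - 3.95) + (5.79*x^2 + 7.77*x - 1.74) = 7.42*x^2 + 10.99*x - 5.69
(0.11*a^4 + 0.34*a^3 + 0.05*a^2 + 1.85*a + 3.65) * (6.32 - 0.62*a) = -0.0682*a^5 + 0.4844*a^4 + 2.1178*a^3 - 0.831*a^2 + 9.429*a + 23.068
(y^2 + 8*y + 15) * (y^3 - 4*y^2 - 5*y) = y^5 + 4*y^4 - 22*y^3 - 100*y^2 - 75*y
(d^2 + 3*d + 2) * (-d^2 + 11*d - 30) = -d^4 + 8*d^3 + d^2 - 68*d - 60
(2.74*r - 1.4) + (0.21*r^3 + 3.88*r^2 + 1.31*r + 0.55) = 0.21*r^3 + 3.88*r^2 + 4.05*r - 0.85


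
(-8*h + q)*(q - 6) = -8*h*q + 48*h + q^2 - 6*q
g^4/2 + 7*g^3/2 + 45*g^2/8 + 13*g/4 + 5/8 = (g/2 + 1/2)*(g + 1/2)^2*(g + 5)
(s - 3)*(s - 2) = s^2 - 5*s + 6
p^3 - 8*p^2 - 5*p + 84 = (p - 7)*(p - 4)*(p + 3)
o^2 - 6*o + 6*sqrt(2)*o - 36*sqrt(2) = (o - 6)*(o + 6*sqrt(2))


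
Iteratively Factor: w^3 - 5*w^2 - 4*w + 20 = (w + 2)*(w^2 - 7*w + 10) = (w - 2)*(w + 2)*(w - 5)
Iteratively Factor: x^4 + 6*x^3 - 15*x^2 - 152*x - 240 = (x + 4)*(x^3 + 2*x^2 - 23*x - 60) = (x - 5)*(x + 4)*(x^2 + 7*x + 12) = (x - 5)*(x + 4)^2*(x + 3)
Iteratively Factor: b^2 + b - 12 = (b + 4)*(b - 3)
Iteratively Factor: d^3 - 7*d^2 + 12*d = (d)*(d^2 - 7*d + 12) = d*(d - 3)*(d - 4)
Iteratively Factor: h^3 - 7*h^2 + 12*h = (h)*(h^2 - 7*h + 12) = h*(h - 3)*(h - 4)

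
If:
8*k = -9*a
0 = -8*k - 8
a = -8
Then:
No Solution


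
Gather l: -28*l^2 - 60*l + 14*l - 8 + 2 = -28*l^2 - 46*l - 6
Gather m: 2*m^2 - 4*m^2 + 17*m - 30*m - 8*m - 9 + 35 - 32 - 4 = -2*m^2 - 21*m - 10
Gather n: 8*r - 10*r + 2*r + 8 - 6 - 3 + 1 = 0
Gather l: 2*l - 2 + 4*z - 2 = 2*l + 4*z - 4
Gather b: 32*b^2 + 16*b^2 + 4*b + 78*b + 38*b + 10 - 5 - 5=48*b^2 + 120*b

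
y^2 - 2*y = y*(y - 2)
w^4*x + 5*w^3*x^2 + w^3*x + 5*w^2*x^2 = w^2*(w + 5*x)*(w*x + x)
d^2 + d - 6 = (d - 2)*(d + 3)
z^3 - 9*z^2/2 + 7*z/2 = z*(z - 7/2)*(z - 1)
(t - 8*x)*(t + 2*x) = t^2 - 6*t*x - 16*x^2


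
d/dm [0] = 0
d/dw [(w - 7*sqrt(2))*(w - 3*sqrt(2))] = 2*w - 10*sqrt(2)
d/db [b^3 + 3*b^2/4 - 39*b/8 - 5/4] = 3*b^2 + 3*b/2 - 39/8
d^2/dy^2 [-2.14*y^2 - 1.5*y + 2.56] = -4.28000000000000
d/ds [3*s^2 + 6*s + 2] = 6*s + 6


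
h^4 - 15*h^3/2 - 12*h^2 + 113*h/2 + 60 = (h - 8)*(h - 3)*(h + 1)*(h + 5/2)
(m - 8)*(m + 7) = m^2 - m - 56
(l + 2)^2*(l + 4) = l^3 + 8*l^2 + 20*l + 16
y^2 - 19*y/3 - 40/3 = (y - 8)*(y + 5/3)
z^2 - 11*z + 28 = (z - 7)*(z - 4)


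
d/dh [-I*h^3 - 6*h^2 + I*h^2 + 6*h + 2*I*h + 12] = -3*I*h^2 + 2*h*(-6 + I) + 6 + 2*I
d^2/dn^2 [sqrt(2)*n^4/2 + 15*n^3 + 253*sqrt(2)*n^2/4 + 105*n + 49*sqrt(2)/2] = 6*sqrt(2)*n^2 + 90*n + 253*sqrt(2)/2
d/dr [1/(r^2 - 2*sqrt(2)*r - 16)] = 2*(-r + sqrt(2))/(-r^2 + 2*sqrt(2)*r + 16)^2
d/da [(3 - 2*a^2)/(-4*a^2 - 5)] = 44*a/(4*a^2 + 5)^2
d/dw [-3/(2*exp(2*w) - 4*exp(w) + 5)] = 12*(exp(w) - 1)*exp(w)/(2*exp(2*w) - 4*exp(w) + 5)^2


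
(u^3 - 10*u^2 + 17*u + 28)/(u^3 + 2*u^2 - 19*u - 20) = (u - 7)/(u + 5)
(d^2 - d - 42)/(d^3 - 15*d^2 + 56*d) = (d + 6)/(d*(d - 8))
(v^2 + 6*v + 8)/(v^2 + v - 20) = (v^2 + 6*v + 8)/(v^2 + v - 20)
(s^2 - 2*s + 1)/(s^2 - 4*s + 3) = (s - 1)/(s - 3)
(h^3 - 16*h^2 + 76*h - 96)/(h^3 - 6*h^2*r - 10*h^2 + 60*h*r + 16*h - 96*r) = (6 - h)/(-h + 6*r)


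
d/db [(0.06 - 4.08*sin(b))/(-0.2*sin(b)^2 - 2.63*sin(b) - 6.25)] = (-0.816*sin(b)^2 + 0.0239999999999991*sin(b) + 25.6578)*cos(b)/(0.04*sin(b)^4 + 1.052*sin(b)^3 + 9.4169*sin(b)^2 + 32.875*sin(b) + 39.0625)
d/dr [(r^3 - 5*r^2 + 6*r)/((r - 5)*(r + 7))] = (r^4 + 4*r^3 - 121*r^2 + 350*r - 210)/(r^4 + 4*r^3 - 66*r^2 - 140*r + 1225)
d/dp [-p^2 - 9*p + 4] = -2*p - 9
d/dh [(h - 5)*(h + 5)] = 2*h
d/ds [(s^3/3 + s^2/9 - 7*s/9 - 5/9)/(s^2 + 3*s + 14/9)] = (27*s^4 + 162*s^3 + 216*s^2 + 118*s + 37)/(81*s^4 + 486*s^3 + 981*s^2 + 756*s + 196)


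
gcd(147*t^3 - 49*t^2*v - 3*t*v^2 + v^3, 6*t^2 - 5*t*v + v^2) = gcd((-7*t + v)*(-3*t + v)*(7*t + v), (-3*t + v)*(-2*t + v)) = 3*t - v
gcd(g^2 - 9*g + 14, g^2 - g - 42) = g - 7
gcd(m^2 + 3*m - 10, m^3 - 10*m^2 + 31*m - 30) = m - 2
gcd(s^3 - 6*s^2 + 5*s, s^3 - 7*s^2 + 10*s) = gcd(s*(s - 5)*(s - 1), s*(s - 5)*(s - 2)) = s^2 - 5*s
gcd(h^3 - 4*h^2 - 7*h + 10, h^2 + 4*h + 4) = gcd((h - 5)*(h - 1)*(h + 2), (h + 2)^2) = h + 2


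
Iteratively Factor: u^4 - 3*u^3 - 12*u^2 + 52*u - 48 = (u - 3)*(u^3 - 12*u + 16) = (u - 3)*(u - 2)*(u^2 + 2*u - 8) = (u - 3)*(u - 2)^2*(u + 4)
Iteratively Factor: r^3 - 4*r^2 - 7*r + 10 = (r + 2)*(r^2 - 6*r + 5) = (r - 5)*(r + 2)*(r - 1)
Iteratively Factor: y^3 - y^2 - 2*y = (y)*(y^2 - y - 2) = y*(y - 2)*(y + 1)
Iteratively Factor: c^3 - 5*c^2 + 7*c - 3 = (c - 1)*(c^2 - 4*c + 3) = (c - 3)*(c - 1)*(c - 1)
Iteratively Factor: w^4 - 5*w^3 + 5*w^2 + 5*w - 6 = (w - 3)*(w^3 - 2*w^2 - w + 2) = (w - 3)*(w - 2)*(w^2 - 1) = (w - 3)*(w - 2)*(w - 1)*(w + 1)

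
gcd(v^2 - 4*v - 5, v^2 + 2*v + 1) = v + 1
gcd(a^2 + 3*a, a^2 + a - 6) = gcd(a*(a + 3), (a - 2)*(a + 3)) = a + 3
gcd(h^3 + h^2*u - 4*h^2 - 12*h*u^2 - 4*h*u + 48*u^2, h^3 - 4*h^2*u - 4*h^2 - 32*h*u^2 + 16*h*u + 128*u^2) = h^2 + 4*h*u - 4*h - 16*u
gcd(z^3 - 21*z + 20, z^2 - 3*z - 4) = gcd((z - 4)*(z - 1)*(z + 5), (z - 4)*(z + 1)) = z - 4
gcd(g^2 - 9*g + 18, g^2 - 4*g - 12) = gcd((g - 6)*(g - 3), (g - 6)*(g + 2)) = g - 6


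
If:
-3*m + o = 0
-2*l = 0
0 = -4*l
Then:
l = 0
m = o/3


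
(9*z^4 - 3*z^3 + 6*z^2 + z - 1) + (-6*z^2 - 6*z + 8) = 9*z^4 - 3*z^3 - 5*z + 7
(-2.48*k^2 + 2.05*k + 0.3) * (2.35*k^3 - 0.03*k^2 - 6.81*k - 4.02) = -5.828*k^5 + 4.8919*k^4 + 17.5323*k^3 - 3.9999*k^2 - 10.284*k - 1.206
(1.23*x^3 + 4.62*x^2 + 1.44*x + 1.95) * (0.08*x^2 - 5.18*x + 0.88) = 0.0984*x^5 - 6.0018*x^4 - 22.734*x^3 - 3.2376*x^2 - 8.8338*x + 1.716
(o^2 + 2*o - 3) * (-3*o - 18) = -3*o^3 - 24*o^2 - 27*o + 54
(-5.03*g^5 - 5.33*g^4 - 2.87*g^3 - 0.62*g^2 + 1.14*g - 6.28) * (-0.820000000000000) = 4.1246*g^5 + 4.3706*g^4 + 2.3534*g^3 + 0.5084*g^2 - 0.9348*g + 5.1496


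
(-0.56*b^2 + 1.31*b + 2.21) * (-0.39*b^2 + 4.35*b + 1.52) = 0.2184*b^4 - 2.9469*b^3 + 3.9854*b^2 + 11.6047*b + 3.3592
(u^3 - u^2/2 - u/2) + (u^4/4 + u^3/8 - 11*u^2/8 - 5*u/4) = u^4/4 + 9*u^3/8 - 15*u^2/8 - 7*u/4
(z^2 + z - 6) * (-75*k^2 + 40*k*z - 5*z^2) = -75*k^2*z^2 - 75*k^2*z + 450*k^2 + 40*k*z^3 + 40*k*z^2 - 240*k*z - 5*z^4 - 5*z^3 + 30*z^2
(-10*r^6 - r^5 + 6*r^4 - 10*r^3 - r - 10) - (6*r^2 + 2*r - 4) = -10*r^6 - r^5 + 6*r^4 - 10*r^3 - 6*r^2 - 3*r - 6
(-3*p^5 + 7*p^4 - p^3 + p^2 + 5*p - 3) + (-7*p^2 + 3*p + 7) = -3*p^5 + 7*p^4 - p^3 - 6*p^2 + 8*p + 4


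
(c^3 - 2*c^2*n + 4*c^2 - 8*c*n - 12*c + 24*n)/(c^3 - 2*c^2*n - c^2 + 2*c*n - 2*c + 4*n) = (c + 6)/(c + 1)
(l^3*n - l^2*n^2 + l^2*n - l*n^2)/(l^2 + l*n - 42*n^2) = l*n*(l^2 - l*n + l - n)/(l^2 + l*n - 42*n^2)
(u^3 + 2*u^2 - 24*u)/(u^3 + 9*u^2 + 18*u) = (u - 4)/(u + 3)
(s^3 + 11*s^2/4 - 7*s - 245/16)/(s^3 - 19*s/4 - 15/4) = (8*s^2 + 42*s + 49)/(4*(2*s^2 + 5*s + 3))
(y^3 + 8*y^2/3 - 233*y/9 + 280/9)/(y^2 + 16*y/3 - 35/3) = y - 8/3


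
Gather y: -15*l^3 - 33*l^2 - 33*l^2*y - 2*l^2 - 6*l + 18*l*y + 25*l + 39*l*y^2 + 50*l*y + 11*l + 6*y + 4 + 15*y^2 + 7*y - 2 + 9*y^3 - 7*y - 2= -15*l^3 - 35*l^2 + 30*l + 9*y^3 + y^2*(39*l + 15) + y*(-33*l^2 + 68*l + 6)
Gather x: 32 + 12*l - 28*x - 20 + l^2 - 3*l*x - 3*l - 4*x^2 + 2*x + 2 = l^2 + 9*l - 4*x^2 + x*(-3*l - 26) + 14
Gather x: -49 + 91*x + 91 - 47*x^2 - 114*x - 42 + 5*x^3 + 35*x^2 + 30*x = 5*x^3 - 12*x^2 + 7*x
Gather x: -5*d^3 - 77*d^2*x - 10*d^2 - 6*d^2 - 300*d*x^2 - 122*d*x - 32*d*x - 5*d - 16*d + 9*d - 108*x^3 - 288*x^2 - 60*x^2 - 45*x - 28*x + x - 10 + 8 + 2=-5*d^3 - 16*d^2 - 12*d - 108*x^3 + x^2*(-300*d - 348) + x*(-77*d^2 - 154*d - 72)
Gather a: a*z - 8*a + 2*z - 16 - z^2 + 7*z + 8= a*(z - 8) - z^2 + 9*z - 8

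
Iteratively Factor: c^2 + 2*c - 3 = (c + 3)*(c - 1)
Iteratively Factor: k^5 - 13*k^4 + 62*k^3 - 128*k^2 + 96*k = (k - 2)*(k^4 - 11*k^3 + 40*k^2 - 48*k) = k*(k - 2)*(k^3 - 11*k^2 + 40*k - 48) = k*(k - 3)*(k - 2)*(k^2 - 8*k + 16) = k*(k - 4)*(k - 3)*(k - 2)*(k - 4)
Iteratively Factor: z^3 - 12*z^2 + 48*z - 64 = (z - 4)*(z^2 - 8*z + 16) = (z - 4)^2*(z - 4)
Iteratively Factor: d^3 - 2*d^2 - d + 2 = (d - 1)*(d^2 - d - 2) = (d - 1)*(d + 1)*(d - 2)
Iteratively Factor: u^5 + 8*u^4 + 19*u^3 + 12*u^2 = (u + 3)*(u^4 + 5*u^3 + 4*u^2) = u*(u + 3)*(u^3 + 5*u^2 + 4*u) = u*(u + 3)*(u + 4)*(u^2 + u) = u*(u + 1)*(u + 3)*(u + 4)*(u)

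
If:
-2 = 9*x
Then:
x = -2/9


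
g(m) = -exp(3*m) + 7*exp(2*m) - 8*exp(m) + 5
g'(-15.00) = 0.00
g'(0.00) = 3.00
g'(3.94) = -371229.82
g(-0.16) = 2.65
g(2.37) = -503.69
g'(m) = -3*exp(3*m) + 14*exp(2*m) - 8*exp(m) = (-3*exp(2*m) + 14*exp(m) - 8)*exp(m)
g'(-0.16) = 1.49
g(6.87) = -886430068.23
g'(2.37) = -2155.94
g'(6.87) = -2665765702.11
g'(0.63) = 14.48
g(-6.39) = 4.99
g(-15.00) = 5.00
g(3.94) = -117843.47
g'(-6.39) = -0.01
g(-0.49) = 2.50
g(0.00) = 3.00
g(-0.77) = 2.70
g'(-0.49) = -0.34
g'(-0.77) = -1.00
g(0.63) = 8.04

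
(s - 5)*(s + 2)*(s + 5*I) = s^3 - 3*s^2 + 5*I*s^2 - 10*s - 15*I*s - 50*I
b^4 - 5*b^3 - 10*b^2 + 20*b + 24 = (b - 6)*(b - 2)*(b + 1)*(b + 2)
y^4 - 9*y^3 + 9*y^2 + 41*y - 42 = (y - 7)*(y - 3)*(y - 1)*(y + 2)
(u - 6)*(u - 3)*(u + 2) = u^3 - 7*u^2 + 36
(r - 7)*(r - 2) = r^2 - 9*r + 14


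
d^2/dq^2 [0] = 0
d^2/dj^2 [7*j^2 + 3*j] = 14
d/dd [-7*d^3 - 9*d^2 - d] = -21*d^2 - 18*d - 1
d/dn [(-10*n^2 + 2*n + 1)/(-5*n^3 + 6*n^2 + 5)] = (-50*n^4 + 20*n^3 + 3*n^2 - 112*n + 10)/(25*n^6 - 60*n^5 + 36*n^4 - 50*n^3 + 60*n^2 + 25)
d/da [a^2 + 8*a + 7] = 2*a + 8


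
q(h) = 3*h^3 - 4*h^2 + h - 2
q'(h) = 9*h^2 - 8*h + 1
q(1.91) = 6.22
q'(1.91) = 18.55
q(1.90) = 6.04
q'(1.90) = 18.29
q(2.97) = 44.28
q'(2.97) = 56.63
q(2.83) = 36.79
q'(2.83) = 50.44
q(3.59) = 88.84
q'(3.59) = 88.27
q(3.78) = 106.66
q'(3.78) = 99.36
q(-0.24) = -2.51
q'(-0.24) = 3.44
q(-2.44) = -71.83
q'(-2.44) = 74.10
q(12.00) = 4618.00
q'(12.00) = 1201.00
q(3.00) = 46.00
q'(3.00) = 58.00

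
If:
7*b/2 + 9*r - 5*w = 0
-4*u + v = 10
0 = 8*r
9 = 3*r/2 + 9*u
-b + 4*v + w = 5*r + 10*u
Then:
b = 460/3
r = 0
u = 1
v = 14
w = 322/3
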